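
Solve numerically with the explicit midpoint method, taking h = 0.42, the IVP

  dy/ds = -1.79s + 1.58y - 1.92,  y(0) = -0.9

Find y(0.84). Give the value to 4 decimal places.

Midpoint: k1 = f(s_n, y_n); k2 = f(s_n + h/2, y_n + (h/2)·k1); y_{n+1} = y_n + h·k2.
s=0.000000, y=-0.900000:
  k1 = f(0.000000, -0.900000) = -3.342000
  k2 = f(0.210000, -1.601820) = -4.826776
  y ← -0.900000 + 0.42·(-4.826776) = -2.927246
s=0.420000, y=-2.927246:
  k1 = f(0.420000, -2.927246) = -7.296848
  k2 = f(0.630000, -4.459584) = -10.093843
  y ← -2.927246 + 0.42·(-10.093843) = -7.166660
y(0.84) ≈ -7.1667

-7.1667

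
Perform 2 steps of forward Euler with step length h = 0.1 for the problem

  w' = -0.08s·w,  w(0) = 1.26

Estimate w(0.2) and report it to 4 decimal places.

Euler: w_{n+1} = w_n + h·f(s_n, w_n).
s=0.000000, w=1.260000: f=0.000000 → w ← 1.260000 + 0.1·0.000000 = 1.260000
s=0.100000, w=1.260000: f=-0.010080 → w ← 1.260000 + 0.1·(-0.010080) = 1.258992
w(0.2) ≈ 1.2590

1.2590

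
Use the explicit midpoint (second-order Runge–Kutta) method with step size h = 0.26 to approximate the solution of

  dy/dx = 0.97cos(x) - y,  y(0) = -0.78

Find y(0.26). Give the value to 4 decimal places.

-0.3863

Midpoint: k1 = f(x_n, y_n); k2 = f(x_n + h/2, y_n + (h/2)·k1); y_{n+1} = y_n + h·k2.
x=0.000000, y=-0.780000:
  k1 = f(0.000000, -0.780000) = 1.750000
  k2 = f(0.130000, -0.552500) = 1.514315
  y ← -0.780000 + 0.26·1.514315 = -0.386278
y(0.26) ≈ -0.3863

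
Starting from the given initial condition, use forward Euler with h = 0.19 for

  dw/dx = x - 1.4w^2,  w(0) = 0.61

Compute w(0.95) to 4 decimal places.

0.6024

Euler: w_{n+1} = w_n + h·f(x_n, w_n).
x=0.000000, w=0.610000: f=-0.520940 → w ← 0.610000 + 0.19·(-0.520940) = 0.511021
x=0.190000, w=0.511021: f=-0.175600 → w ← 0.511021 + 0.19·(-0.175600) = 0.477657
x=0.380000, w=0.477657: f=0.060581 → w ← 0.477657 + 0.19·0.060581 = 0.489168
x=0.570000, w=0.489168: f=0.235001 → w ← 0.489168 + 0.19·0.235001 = 0.533818
x=0.760000, w=0.533818: f=0.361054 → w ← 0.533818 + 0.19·0.361054 = 0.602418
w(0.95) ≈ 0.6024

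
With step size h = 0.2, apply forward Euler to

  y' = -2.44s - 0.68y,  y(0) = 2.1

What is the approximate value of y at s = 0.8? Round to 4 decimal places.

0.6359

Euler: y_{n+1} = y_n + h·f(s_n, y_n).
s=0.000000, y=2.100000: f=-1.428000 → y ← 2.100000 + 0.2·(-1.428000) = 1.814400
s=0.200000, y=1.814400: f=-1.721792 → y ← 1.814400 + 0.2·(-1.721792) = 1.470042
s=0.400000, y=1.470042: f=-1.975628 → y ← 1.470042 + 0.2·(-1.975628) = 1.074916
s=0.600000, y=1.074916: f=-2.194943 → y ← 1.074916 + 0.2·(-2.194943) = 0.635927
y(0.8) ≈ 0.6359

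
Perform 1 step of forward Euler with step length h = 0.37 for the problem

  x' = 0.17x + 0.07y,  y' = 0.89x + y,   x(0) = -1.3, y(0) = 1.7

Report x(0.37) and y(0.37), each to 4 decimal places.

Euler on (x,y): x_{n+1} = x_n + h·x', y_{n+1} = y_n + h·y'.
0.000000: (-1.300000, 1.700000); f=(-0.102000, 0.543000) → (-1.337740, 1.900910)
(x(0.37), y(0.37)) ≈ (-1.3377, 1.9009)

-1.3377, 1.9009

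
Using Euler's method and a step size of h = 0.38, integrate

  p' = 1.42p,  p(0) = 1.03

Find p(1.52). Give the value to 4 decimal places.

5.7872

Euler: p_{n+1} = p_n + h·f(s_n, p_n).
s=0.000000, p=1.030000: f=1.462600 → p ← 1.030000 + 0.38·1.462600 = 1.585788
s=0.380000, p=1.585788: f=2.251819 → p ← 1.585788 + 0.38·2.251819 = 2.441479
s=0.760000, p=2.441479: f=3.466900 → p ← 2.441479 + 0.38·3.466900 = 3.758901
s=1.140000, p=3.758901: f=5.337640 → p ← 3.758901 + 0.38·5.337640 = 5.787205
p(1.52) ≈ 5.7872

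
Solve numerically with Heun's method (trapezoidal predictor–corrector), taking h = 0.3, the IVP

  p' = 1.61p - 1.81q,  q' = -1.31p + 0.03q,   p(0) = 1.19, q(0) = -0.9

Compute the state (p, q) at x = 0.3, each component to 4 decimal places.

2.6395, -1.5869

Heun on (p,q): k1 = f(x_n, state_n); k2 = f(x_n + h, state_n + h·k1); state_{n+1} = state_n + (h/2)·(k1 + k2).
0.000000: (1.190000, -0.900000)
  k1 = (3.544900, -1.585900)
  predictor → (2.253470, -1.375770)
  k2 = (6.118230, -2.993319)
  → (2.639470, -1.586883)
(p(0.3), q(0.3)) ≈ (2.6395, -1.5869)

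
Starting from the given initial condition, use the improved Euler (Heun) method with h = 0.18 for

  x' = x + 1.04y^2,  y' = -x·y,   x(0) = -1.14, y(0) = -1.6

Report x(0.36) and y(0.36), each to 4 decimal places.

-0.0323, -2.0756

Heun on (x,y): k1 = f(t_n, state_n); k2 = f(t_n + h, state_n + h·k1); state_{n+1} = state_n + (h/2)·(k1 + k2).
0.000000: (-1.140000, -1.600000)
  k1 = (1.522400, -1.824000)
  predictor → (-0.865968, -1.928320)
  k2 = (3.001187, -1.669863)
  → (-0.732877, -1.914448)
0.180000: (-0.732877, -1.914448)
  k1 = (3.078837, -1.403055)
  predictor → (-0.178686, -2.166998)
  k2 = (4.705027, -0.387213)
  → (-0.032329, -2.075572)
(x(0.36), y(0.36)) ≈ (-0.0323, -2.0756)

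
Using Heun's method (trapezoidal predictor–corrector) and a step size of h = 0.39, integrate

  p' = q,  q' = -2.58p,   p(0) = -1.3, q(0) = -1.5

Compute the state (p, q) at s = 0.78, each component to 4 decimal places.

-1.2702, 1.7223

Heun on (p,q): k1 = f(s_n, state_n); k2 = f(s_n + h, state_n + h·k1); state_{n+1} = state_n + (h/2)·(k1 + k2).
0.000000: (-1.300000, -1.500000)
  k1 = (-1.500000, 3.354000)
  predictor → (-1.885000, -0.191940)
  k2 = (-0.191940, 4.863300)
  → (-1.629928, 0.102374)
0.390000: (-1.629928, 0.102374)
  k1 = (0.102374, 4.205215)
  predictor → (-1.590003, 1.742407)
  k2 = (1.742407, 4.102207)
  → (-1.270196, 1.722321)
(p(0.78), q(0.78)) ≈ (-1.2702, 1.7223)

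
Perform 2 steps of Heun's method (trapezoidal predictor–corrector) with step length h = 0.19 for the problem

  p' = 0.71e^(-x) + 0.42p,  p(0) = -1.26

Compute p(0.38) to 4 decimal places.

Heun: k1 = f(x_n, p_n); k2 = f(x_n + h, p_n + h·k1); p_{n+1} = p_n + (h/2)·(k1 + k2).
x=0.000000, p=-1.260000:
  k1 = f(0.000000, -1.260000) = 0.180800
  k2 = f(0.190000, -1.225648) = 0.072369
  p ← -1.260000 + (0.19/2)·(0.180800 + 0.072369) = -1.235949
x=0.190000, p=-1.235949:
  k1 = f(0.190000, -1.235949) = 0.068042
  k2 = f(0.380000, -1.223021) = -0.028127
  p ← -1.235949 + (0.19/2)·(0.068042 + (-0.028127)) = -1.232157
p(0.38) ≈ -1.2322

-1.2322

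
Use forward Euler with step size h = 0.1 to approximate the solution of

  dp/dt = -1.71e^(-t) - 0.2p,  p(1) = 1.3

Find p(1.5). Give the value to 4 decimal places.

Euler: p_{n+1} = p_n + h·f(t_n, p_n).
t=1.000000, p=1.300000: f=-0.889074 → p ← 1.300000 + 0.1·(-0.889074) = 1.211093
t=1.100000, p=1.211093: f=-0.811428 → p ← 1.211093 + 0.1·(-0.811428) = 1.129950
t=1.200000, p=1.129950: f=-0.741032 → p ← 1.129950 + 0.1·(-0.741032) = 1.055847
t=1.300000, p=1.055847: f=-0.677199 → p ← 1.055847 + 0.1·(-0.677199) = 0.988127
t=1.400000, p=0.988127: f=-0.619306 → p ← 0.988127 + 0.1·(-0.619306) = 0.926196
p(1.5) ≈ 0.9262

0.9262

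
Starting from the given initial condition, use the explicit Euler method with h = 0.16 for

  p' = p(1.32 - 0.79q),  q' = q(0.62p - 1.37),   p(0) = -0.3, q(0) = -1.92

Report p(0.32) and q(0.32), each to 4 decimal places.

-0.6078, -1.0635

Euler on (p,q): p_{n+1} = p_n + h·p', q_{n+1} = q_n + h·q'.
0.000000: (-0.300000, -1.920000); f=(-0.851040, 2.987520) → (-0.436166, -1.441997)
0.160000: (-0.436166, -1.441997); f=(-1.072611, 2.365485) → (-0.607784, -1.063519)
(p(0.32), q(0.32)) ≈ (-0.6078, -1.0635)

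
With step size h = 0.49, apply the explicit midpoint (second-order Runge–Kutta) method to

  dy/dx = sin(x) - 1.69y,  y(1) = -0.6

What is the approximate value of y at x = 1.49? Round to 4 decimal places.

-0.0154

Midpoint: k1 = f(x_n, y_n); k2 = f(x_n + h/2, y_n + (h/2)·k1); y_{n+1} = y_n + h·k2.
x=1.000000, y=-0.600000:
  k1 = f(1.000000, -0.600000) = 1.855471
  k2 = f(1.245000, -0.145410) = 1.193138
  y ← -0.600000 + 0.49·1.193138 = -0.015362
y(1.49) ≈ -0.0154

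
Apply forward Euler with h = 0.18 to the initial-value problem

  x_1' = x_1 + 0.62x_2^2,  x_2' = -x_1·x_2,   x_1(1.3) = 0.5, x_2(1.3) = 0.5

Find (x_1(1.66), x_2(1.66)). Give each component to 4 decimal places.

Euler on (x_1,x_2): x_1_{n+1} = x_1_n + h·x_1', x_2_{n+1} = x_2_n + h·x_2'.
1.300000: (0.500000, 0.500000); f=(0.655000, -0.250000) → (0.617900, 0.455000)
1.480000: (0.617900, 0.455000); f=(0.746255, -0.281145) → (0.752226, 0.404394)
(x_1(1.66), x_2(1.66)) ≈ (0.7522, 0.4044)

0.7522, 0.4044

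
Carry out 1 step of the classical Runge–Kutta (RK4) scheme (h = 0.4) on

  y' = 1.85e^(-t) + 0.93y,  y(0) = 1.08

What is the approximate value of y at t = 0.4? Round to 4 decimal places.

RK4: k1 = f(t_n, y_n); k2 = f(t_n + h/2, y_n + (h/2)·k1); k3 = f(t_n + h/2, y_n + (h/2)·k2); k4 = f(t_n + h, y_n + h·k3); y_{n+1} = y_n + (h/6)·(k1 + 2k2 + 2k3 + k4).
t=0.000000, y=1.080000:
  k1 = f(0.000000, 1.080000) = 2.854400
  k2 = f(0.200000, 1.650880) = 3.049970
  k3 = f(0.200000, 1.689994) = 3.086346
  k4 = f(0.400000, 2.314539) = 3.392613
  y ← 1.080000 + (0.4/6)·(k1 + 2k2 + 2k3 + k4) = 2.314643
y(0.4) ≈ 2.3146

2.3146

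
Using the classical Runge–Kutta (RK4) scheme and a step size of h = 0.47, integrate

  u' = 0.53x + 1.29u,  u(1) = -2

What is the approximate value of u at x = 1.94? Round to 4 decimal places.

RK4: k1 = f(x_n, u_n); k2 = f(x_n + h/2, u_n + (h/2)·k1); k3 = f(x_n + h/2, u_n + (h/2)·k2); k4 = f(x_n + h, u_n + h·k3); u_{n+1} = u_n + (h/6)·(k1 + 2k2 + 2k3 + k4).
x=1.000000, u=-2.000000:
  k1 = f(1.000000, -2.000000) = -2.050000
  k2 = f(1.235000, -2.481750) = -2.546908
  k3 = f(1.235000, -2.598523) = -2.697545
  k4 = f(1.470000, -3.267846) = -3.436422
  u ← -2.000000 + (0.47/6)·(k1 + 2k2 + 2k3 + k4) = -3.251401
x=1.470000, u=-3.251401:
  k1 = f(1.470000, -3.251401) = -3.415207
  k2 = f(1.705000, -4.053974) = -4.325977
  k3 = f(1.705000, -4.268005) = -4.602077
  k4 = f(1.940000, -5.414377) = -5.956346
  u ← -3.251401 + (0.47/6)·(k1 + 2k2 + 2k3 + k4) = -5.384234
u(1.94) ≈ -5.3842

-5.3842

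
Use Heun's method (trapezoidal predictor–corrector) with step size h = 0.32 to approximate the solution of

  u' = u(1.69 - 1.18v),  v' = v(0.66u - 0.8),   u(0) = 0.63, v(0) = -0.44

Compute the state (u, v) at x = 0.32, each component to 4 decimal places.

1.2218, -0.4074

Heun on (u,v): k1 = f(x_n, state_n); k2 = f(x_n + h, state_n + h·k1); state_{n+1} = state_n + (h/2)·(k1 + k2).
0.000000: (0.630000, -0.440000)
  k1 = (1.391796, 0.169048)
  predictor → (1.075375, -0.385905)
  k2 = (2.307074, 0.034829)
  → (1.221819, -0.407380)
(u(0.32), v(0.32)) ≈ (1.2218, -0.4074)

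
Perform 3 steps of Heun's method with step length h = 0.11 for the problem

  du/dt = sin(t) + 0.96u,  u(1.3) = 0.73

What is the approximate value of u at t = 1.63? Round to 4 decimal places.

Heun: k1 = f(t_n, u_n); k2 = f(t_n + h, u_n + h·k1); u_{n+1} = u_n + (h/2)·(k1 + k2).
t=1.300000, u=0.730000:
  k1 = f(1.300000, 0.730000) = 1.664358
  k2 = f(1.410000, 0.913079) = 1.863656
  u ← 0.730000 + (0.11/2)·(1.664358 + 1.863656) = 0.924041
t=1.410000, u=0.924041:
  k1 = f(1.410000, 0.924041) = 1.874179
  k2 = f(1.520000, 1.130201) = 2.083703
  u ← 0.924041 + (0.11/2)·(1.874179 + 2.083703) = 1.141724
t=1.520000, u=1.141724:
  k1 = f(1.520000, 1.141724) = 2.094765
  k2 = f(1.630000, 1.372149) = 2.315511
  u ← 1.141724 + (0.11/2)·(2.094765 + 2.315511) = 1.384289
u(1.63) ≈ 1.3843

1.3843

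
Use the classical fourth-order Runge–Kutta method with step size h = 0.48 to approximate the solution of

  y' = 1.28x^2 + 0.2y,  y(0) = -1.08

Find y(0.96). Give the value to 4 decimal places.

RK4: k1 = f(x_n, y_n); k2 = f(x_n + h/2, y_n + (h/2)·k1); k3 = f(x_n + h/2, y_n + (h/2)·k2); k4 = f(x_n + h, y_n + h·k3); y_{n+1} = y_n + (h/6)·(k1 + 2k2 + 2k3 + k4).
x=0.000000, y=-1.080000:
  k1 = f(0.000000, -1.080000) = -0.216000
  k2 = f(0.240000, -1.131840) = -0.152640
  k3 = f(0.240000, -1.116634) = -0.149599
  k4 = f(0.480000, -1.151807) = 0.064551
  y ← -1.080000 + (0.48/6)·(k1 + 2k2 + 2k3 + k4) = -1.140474
x=0.480000, y=-1.140474:
  k1 = f(0.480000, -1.140474) = 0.066817
  k2 = f(0.720000, -1.124438) = 0.438664
  k3 = f(0.720000, -1.035195) = 0.456513
  k4 = f(0.960000, -0.921348) = 0.995378
  y ← -1.140474 + (0.48/6)·(k1 + 2k2 + 2k3 + k4) = -0.912270
y(0.96) ≈ -0.9123

-0.9123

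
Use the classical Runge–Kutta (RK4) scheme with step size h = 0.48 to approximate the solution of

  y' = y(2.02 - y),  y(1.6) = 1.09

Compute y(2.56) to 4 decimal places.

RK4: k1 = f(x_n, y_n); k2 = f(x_n + h/2, y_n + (h/2)·k1); k3 = f(x_n + h/2, y_n + (h/2)·k2); k4 = f(x_n + h, y_n + h·k3); y_{n+1} = y_n + (h/6)·(k1 + 2k2 + 2k3 + k4).
x=1.600000, y=1.090000:
  k1 = f(1.600000, 1.090000) = 1.013700
  k2 = f(1.840000, 1.333288) = 0.915585
  k3 = f(1.840000, 1.309740) = 0.930256
  k4 = f(2.080000, 1.536523) = 0.742874
  y ← 1.090000 + (0.48/6)·(k1 + 2k2 + 2k3 + k4) = 1.525860
x=2.080000, y=1.525860:
  k1 = f(2.080000, 1.525860) = 0.753988
  k2 = f(2.320000, 1.706818) = 0.534545
  k3 = f(2.320000, 1.654151) = 0.605169
  k4 = f(2.560000, 1.816342) = 0.369913
  y ← 1.525860 + (0.48/6)·(k1 + 2k2 + 2k3 + k4) = 1.798127
y(2.56) ≈ 1.7981

1.7981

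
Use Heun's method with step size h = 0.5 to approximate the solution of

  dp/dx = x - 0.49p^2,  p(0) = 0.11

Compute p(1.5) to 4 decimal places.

Heun: k1 = f(x_n, p_n); k2 = f(x_n + h, p_n + h·k1); p_{n+1} = p_n + (h/2)·(k1 + k2).
x=0.000000, p=0.110000:
  k1 = f(0.000000, 0.110000) = -0.005929
  k2 = f(0.500000, 0.107036) = 0.494386
  p ← 0.110000 + (0.5/2)·(-0.005929 + 0.494386) = 0.232114
x=0.500000, p=0.232114:
  k1 = f(0.500000, 0.232114) = 0.473600
  k2 = f(1.000000, 0.468914) = 0.892258
  p ← 0.232114 + (0.5/2)·(0.473600 + 0.892258) = 0.573579
x=1.000000, p=0.573579:
  k1 = f(1.000000, 0.573579) = 0.838794
  k2 = f(1.500000, 0.992976) = 1.016860
  p ← 0.573579 + (0.5/2)·(0.838794 + 1.016860) = 1.037492
p(1.5) ≈ 1.0375

1.0375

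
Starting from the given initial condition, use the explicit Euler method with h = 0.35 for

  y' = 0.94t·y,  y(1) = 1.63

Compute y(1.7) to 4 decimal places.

Euler: y_{n+1} = y_n + h·f(t_n, y_n).
t=1.000000, y=1.630000: f=1.532200 → y ← 1.630000 + 0.35·1.532200 = 2.166270
t=1.350000, y=2.166270: f=2.748997 → y ← 2.166270 + 0.35·2.748997 = 3.128419
y(1.7) ≈ 3.1284

3.1284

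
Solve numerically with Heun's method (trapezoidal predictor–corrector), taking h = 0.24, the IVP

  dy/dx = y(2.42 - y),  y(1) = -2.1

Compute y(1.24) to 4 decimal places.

-6.8105

Heun: k1 = f(x_n, y_n); k2 = f(x_n + h, y_n + h·k1); y_{n+1} = y_n + (h/2)·(k1 + k2).
x=1.000000, y=-2.100000:
  k1 = f(1.000000, -2.100000) = -9.492000
  k2 = f(1.240000, -4.378080) = -29.762538
  y ← -2.100000 + (0.24/2)·(-9.492000 + (-29.762538)) = -6.810545
y(1.24) ≈ -6.8105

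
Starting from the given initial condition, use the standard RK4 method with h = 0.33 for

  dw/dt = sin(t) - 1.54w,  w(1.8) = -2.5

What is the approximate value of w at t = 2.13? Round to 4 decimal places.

-1.2684

RK4: k1 = f(t_n, w_n); k2 = f(t_n + h/2, w_n + (h/2)·k1); k3 = f(t_n + h/2, w_n + (h/2)·k2); k4 = f(t_n + h, w_n + h·k3); w_{n+1} = w_n + (h/6)·(k1 + 2k2 + 2k3 + k4).
t=1.800000, w=-2.500000:
  k1 = f(1.800000, -2.500000) = 4.823848
  k2 = f(1.965000, -1.704065) = 3.547563
  k3 = f(1.965000, -1.914652) = 3.871867
  k4 = f(2.130000, -1.222284) = 2.729995
  w ← -2.500000 + (0.33/6)·(k1 + 2k2 + 2k3 + k4) = -1.268401
w(2.13) ≈ -1.2684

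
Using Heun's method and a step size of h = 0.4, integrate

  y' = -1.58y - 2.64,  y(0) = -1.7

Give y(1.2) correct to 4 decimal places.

-1.6762

Heun: k1 = f(s_n, y_n); k2 = f(s_n + h, y_n + h·k1); y_{n+1} = y_n + (h/2)·(k1 + k2).
s=0.000000, y=-1.700000:
  k1 = f(0.000000, -1.700000) = 0.046000
  k2 = f(0.400000, -1.681600) = 0.016928
  y ← -1.700000 + (0.4/2)·(0.046000 + 0.016928) = -1.687414
s=0.400000, y=-1.687414:
  k1 = f(0.400000, -1.687414) = 0.026115
  k2 = f(0.800000, -1.676968) = 0.009610
  y ← -1.687414 + (0.4/2)·(0.026115 + 0.009610) = -1.680269
s=0.800000, y=-1.680269:
  k1 = f(0.800000, -1.680269) = 0.014826
  k2 = f(1.200000, -1.674339) = 0.005456
  y ← -1.680269 + (0.4/2)·(0.014826 + 0.005456) = -1.676213
y(1.2) ≈ -1.6762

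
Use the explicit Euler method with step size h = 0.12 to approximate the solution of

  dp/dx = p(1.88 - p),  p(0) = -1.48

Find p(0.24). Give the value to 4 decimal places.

-3.0628

Euler: p_{n+1} = p_n + h·f(x_n, p_n).
x=0.000000, p=-1.480000: f=-4.972800 → p ← -1.480000 + 0.12·(-4.972800) = -2.076736
x=0.120000, p=-2.076736: f=-8.217096 → p ← -2.076736 + 0.12·(-8.217096) = -3.062788
p(0.24) ≈ -3.0628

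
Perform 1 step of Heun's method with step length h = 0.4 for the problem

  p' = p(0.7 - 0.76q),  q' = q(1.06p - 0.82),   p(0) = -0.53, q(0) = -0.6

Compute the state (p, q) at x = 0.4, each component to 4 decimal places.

Heun on (p,q): k1 = f(x_n, state_n); k2 = f(x_n + h, state_n + h·k1); state_{n+1} = state_n + (h/2)·(k1 + k2).
0.000000: (-0.530000, -0.600000)
  k1 = (-0.612680, 0.829080)
  predictor → (-0.775072, -0.268368)
  k2 = (-0.700634, 0.440547)
  → (-0.792663, -0.346075)
(p(0.4), q(0.4)) ≈ (-0.7927, -0.3461)

-0.7927, -0.3461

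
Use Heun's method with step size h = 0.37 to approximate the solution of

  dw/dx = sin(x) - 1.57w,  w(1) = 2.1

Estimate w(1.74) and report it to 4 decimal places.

1.1289

Heun: k1 = f(x_n, w_n); k2 = f(x_n + h, w_n + h·k1); w_{n+1} = w_n + (h/2)·(k1 + k2).
x=1.000000, w=2.100000:
  k1 = f(1.000000, 2.100000) = -2.455529
  k2 = f(1.370000, 1.191454) = -0.890675
  w ← 2.100000 + (0.37/2)·(-2.455529 + (-0.890675)) = 1.480952
x=1.370000, w=1.480952:
  k1 = f(1.370000, 1.480952) = -1.345187
  k2 = f(1.740000, 0.983233) = -0.557957
  w ← 1.480952 + (0.37/2)·(-1.345187 + (-0.557957)) = 1.128871
w(1.74) ≈ 1.1289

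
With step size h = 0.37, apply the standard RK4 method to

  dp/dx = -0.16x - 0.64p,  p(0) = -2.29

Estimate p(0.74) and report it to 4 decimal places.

RK4: k1 = f(x_n, p_n); k2 = f(x_n + h/2, p_n + (h/2)·k1); k3 = f(x_n + h/2, p_n + (h/2)·k2); k4 = f(x_n + h, p_n + h·k3); p_{n+1} = p_n + (h/6)·(k1 + 2k2 + 2k3 + k4).
x=0.000000, p=-2.290000:
  k1 = f(0.000000, -2.290000) = 1.465600
  k2 = f(0.185000, -2.018864) = 1.262473
  k3 = f(0.185000, -2.056443) = 1.286523
  k4 = f(0.370000, -1.813986) = 1.101751
  p ← -2.290000 + (0.37/6)·(k1 + 2k2 + 2k3 + k4) = -1.817304
x=0.370000, p=-1.817304:
  k1 = f(0.370000, -1.817304) = 1.103874
  k2 = f(0.555000, -1.613087) = 0.943576
  k3 = f(0.555000, -1.642742) = 0.962555
  k4 = f(0.740000, -1.461158) = 0.816741
  p ← -1.817304 + (0.37/6)·(k1 + 2k2 + 2k3 + k4) = -1.463776
p(0.74) ≈ -1.4638

-1.4638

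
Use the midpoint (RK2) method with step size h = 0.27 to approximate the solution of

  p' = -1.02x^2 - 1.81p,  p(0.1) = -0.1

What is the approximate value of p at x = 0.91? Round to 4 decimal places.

Midpoint: k1 = f(x_n, p_n); k2 = f(x_n + h/2, p_n + (h/2)·k1); p_{n+1} = p_n + h·k2.
x=0.100000, p=-0.100000:
  k1 = f(0.100000, -0.100000) = 0.170800
  k2 = f(0.235000, -0.076942) = 0.082936
  p ← -0.100000 + 0.27·0.082936 = -0.077607
x=0.370000, p=-0.077607:
  k1 = f(0.370000, -0.077607) = 0.000831
  k2 = f(0.505000, -0.077495) = -0.119859
  p ← -0.077607 + 0.27·(-0.119859) = -0.109969
x=0.640000, p=-0.109969:
  k1 = f(0.640000, -0.109969) = -0.218747
  k2 = f(0.775000, -0.139500) = -0.360142
  p ← -0.109969 + 0.27·(-0.360142) = -0.207208
p(0.91) ≈ -0.2072

-0.2072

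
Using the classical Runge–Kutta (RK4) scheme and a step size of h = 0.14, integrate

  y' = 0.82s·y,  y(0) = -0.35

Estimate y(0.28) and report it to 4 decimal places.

RK4: k1 = f(s_n, y_n); k2 = f(s_n + h/2, y_n + (h/2)·k1); k3 = f(s_n + h/2, y_n + (h/2)·k2); k4 = f(s_n + h, y_n + h·k3); y_{n+1} = y_n + (h/6)·(k1 + 2k2 + 2k3 + k4).
s=0.000000, y=-0.350000:
  k1 = f(0.000000, -0.350000) = 0.000000
  k2 = f(0.070000, -0.350000) = -0.020090
  k3 = f(0.070000, -0.351406) = -0.020171
  k4 = f(0.140000, -0.352824) = -0.040504
  y ← -0.350000 + (0.14/6)·(k1 + 2k2 + 2k3 + k4) = -0.352824
s=0.140000, y=-0.352824:
  k1 = f(0.140000, -0.352824) = -0.040504
  k2 = f(0.210000, -0.355659) = -0.061245
  k3 = f(0.210000, -0.357111) = -0.061495
  k4 = f(0.280000, -0.361433) = -0.082985
  y ← -0.352824 + (0.14/6)·(k1 + 2k2 + 2k3 + k4) = -0.361433
y(0.28) ≈ -0.3614

-0.3614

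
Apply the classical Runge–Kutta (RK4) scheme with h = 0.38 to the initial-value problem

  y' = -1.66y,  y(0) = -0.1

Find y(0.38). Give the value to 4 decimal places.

-0.0533

RK4: k1 = f(x_n, y_n); k2 = f(x_n + h/2, y_n + (h/2)·k1); k3 = f(x_n + h/2, y_n + (h/2)·k2); k4 = f(x_n + h, y_n + h·k3); y_{n+1} = y_n + (h/6)·(k1 + 2k2 + 2k3 + k4).
x=0.000000, y=-0.100000:
  k1 = f(0.000000, -0.100000) = 0.166000
  k2 = f(0.190000, -0.068460) = 0.113644
  k3 = f(0.190000, -0.078408) = 0.130157
  k4 = f(0.380000, -0.050540) = 0.083897
  y ← -0.100000 + (0.38/6)·(k1 + 2k2 + 2k3 + k4) = -0.053292
y(0.38) ≈ -0.0533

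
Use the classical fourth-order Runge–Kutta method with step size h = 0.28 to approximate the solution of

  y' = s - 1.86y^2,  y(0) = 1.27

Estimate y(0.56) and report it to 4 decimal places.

0.6504

RK4: k1 = f(s_n, y_n); k2 = f(s_n + h/2, y_n + (h/2)·k1); k3 = f(s_n + h/2, y_n + (h/2)·k2); k4 = f(s_n + h, y_n + h·k3); y_{n+1} = y_n + (h/6)·(k1 + 2k2 + 2k3 + k4).
s=0.000000, y=1.270000:
  k1 = f(0.000000, 1.270000) = -2.999994
  k2 = f(0.140000, 0.850001) = -1.203853
  k3 = f(0.140000, 1.101461) = -2.116581
  k4 = f(0.280000, 0.677357) = -0.573392
  y ← 1.270000 + (0.28/6)·(k1 + 2k2 + 2k3 + k4) = 0.793335
s=0.280000, y=0.793335:
  k1 = f(0.280000, 0.793335) = -0.890647
  k2 = f(0.420000, 0.668644) = -0.411578
  k3 = f(0.420000, 0.735714) = -0.586771
  k4 = f(0.560000, 0.629039) = -0.175983
  y ← 0.793335 + (0.28/6)·(k1 + 2k2 + 2k3 + k4) = 0.650379
y(0.56) ≈ 0.6504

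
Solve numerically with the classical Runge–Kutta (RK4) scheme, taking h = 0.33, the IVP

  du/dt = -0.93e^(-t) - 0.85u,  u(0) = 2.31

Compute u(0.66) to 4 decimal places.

0.9848

RK4: k1 = f(t_n, u_n); k2 = f(t_n + h/2, u_n + (h/2)·k1); k3 = f(t_n + h/2, u_n + (h/2)·k2); k4 = f(t_n + h, u_n + h·k3); u_{n+1} = u_n + (h/6)·(k1 + 2k2 + 2k3 + k4).
t=0.000000, u=2.310000:
  k1 = f(0.000000, 2.310000) = -2.893500
  k2 = f(0.165000, 1.832572) = -2.346228
  k3 = f(0.165000, 1.922872) = -2.422983
  k4 = f(0.330000, 1.510416) = -1.952452
  u ← 2.310000 + (0.33/6)·(k1 + 2k2 + 2k3 + k4) = 1.518859
t=0.330000, u=1.518859:
  k1 = f(0.330000, 1.518859) = -1.959630
  k2 = f(0.495000, 1.195521) = -1.583093
  k3 = f(0.495000, 1.257649) = -1.635903
  k4 = f(0.660000, 0.979012) = -1.312832
  u ← 1.518859 + (0.33/6)·(k1 + 2k2 + 2k3 + k4) = 0.984785
u(0.66) ≈ 0.9848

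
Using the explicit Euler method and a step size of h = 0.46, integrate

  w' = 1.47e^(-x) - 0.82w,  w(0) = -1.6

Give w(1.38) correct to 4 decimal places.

0.4111

Euler: w_{n+1} = w_n + h·f(x_n, w_n).
x=0.000000, w=-1.600000: f=2.782000 → w ← -1.600000 + 0.46·2.782000 = -0.320280
x=0.460000, w=-0.320280: f=1.190617 → w ← -0.320280 + 0.46·1.190617 = 0.227404
x=0.920000, w=0.227404: f=0.399352 → w ← 0.227404 + 0.46·0.399352 = 0.411106
w(1.38) ≈ 0.4111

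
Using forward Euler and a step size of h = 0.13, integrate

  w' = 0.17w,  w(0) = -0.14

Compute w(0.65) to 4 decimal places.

Euler: w_{n+1} = w_n + h·f(x_n, w_n).
x=0.000000, w=-0.140000: f=-0.023800 → w ← -0.140000 + 0.13·(-0.023800) = -0.143094
x=0.130000, w=-0.143094: f=-0.024326 → w ← -0.143094 + 0.13·(-0.024326) = -0.146256
x=0.260000, w=-0.146256: f=-0.024864 → w ← -0.146256 + 0.13·(-0.024864) = -0.149489
x=0.390000, w=-0.149489: f=-0.025413 → w ← -0.149489 + 0.13·(-0.025413) = -0.152792
x=0.520000, w=-0.152792: f=-0.025975 → w ← -0.152792 + 0.13·(-0.025975) = -0.156169
w(0.65) ≈ -0.1562

-0.1562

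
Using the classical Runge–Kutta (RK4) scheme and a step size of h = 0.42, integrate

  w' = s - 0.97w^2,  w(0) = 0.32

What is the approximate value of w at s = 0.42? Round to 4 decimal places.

RK4: k1 = f(s_n, w_n); k2 = f(s_n + h/2, w_n + (h/2)·k1); k3 = f(s_n + h/2, w_n + (h/2)·k2); k4 = f(s_n + h, w_n + h·k3); w_{n+1} = w_n + (h/6)·(k1 + 2k2 + 2k3 + k4).
s=0.000000, w=0.320000:
  k1 = f(0.000000, 0.320000) = -0.099328
  k2 = f(0.210000, 0.299141) = 0.123199
  k3 = f(0.210000, 0.345872) = 0.093962
  k4 = f(0.420000, 0.359464) = 0.294662
  w ← 0.320000 + (0.42/6)·(k1 + 2k2 + 2k3 + k4) = 0.364076
w(0.42) ≈ 0.3641

0.3641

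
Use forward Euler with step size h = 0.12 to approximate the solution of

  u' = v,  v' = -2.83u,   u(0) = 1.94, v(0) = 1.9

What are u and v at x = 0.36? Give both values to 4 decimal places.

Euler on (u,v): u_{n+1} = u_n + h·u', v_{n+1} = v_n + h·v'.
0.000000: (1.940000, 1.900000); f=(1.900000, -5.490200) → (2.168000, 1.241176)
0.120000: (2.168000, 1.241176); f=(1.241176, -6.135440) → (2.316941, 0.504923)
0.240000: (2.316941, 0.504923); f=(0.504923, -6.556943) → (2.377532, -0.281910)
(u(0.36), v(0.36)) ≈ (2.3775, -0.2819)

2.3775, -0.2819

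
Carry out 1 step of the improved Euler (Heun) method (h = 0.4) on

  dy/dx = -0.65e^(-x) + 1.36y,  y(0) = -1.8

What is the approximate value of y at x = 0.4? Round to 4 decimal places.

Heun: k1 = f(x_n, y_n); k2 = f(x_n + h, y_n + h·k1); y_{n+1} = y_n + (h/2)·(k1 + k2).
x=0.000000, y=-1.800000:
  k1 = f(0.000000, -1.800000) = -3.098000
  k2 = f(0.400000, -3.039200) = -4.569020
  y ← -1.800000 + (0.4/2)·(-3.098000 + (-4.569020)) = -3.333404
y(0.4) ≈ -3.3334

-3.3334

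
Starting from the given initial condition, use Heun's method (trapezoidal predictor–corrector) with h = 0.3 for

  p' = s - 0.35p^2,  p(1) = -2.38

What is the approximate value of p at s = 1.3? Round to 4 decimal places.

Heun: k1 = f(s_n, p_n); k2 = f(s_n + h, p_n + h·k1); p_{n+1} = p_n + (h/2)·(k1 + k2).
s=1.000000, p=-2.380000:
  k1 = f(1.000000, -2.380000) = -0.982540
  k2 = f(1.300000, -2.674762) = -1.204023
  p ← -2.380000 + (0.3/2)·(-0.982540 + (-1.204023)) = -2.707984
p(1.3) ≈ -2.7080

-2.7080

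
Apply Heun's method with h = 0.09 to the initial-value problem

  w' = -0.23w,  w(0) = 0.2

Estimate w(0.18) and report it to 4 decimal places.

0.1919

Heun: k1 = f(s_n, w_n); k2 = f(s_n + h, w_n + h·k1); w_{n+1} = w_n + (h/2)·(k1 + k2).
s=0.000000, w=0.200000:
  k1 = f(0.000000, 0.200000) = -0.046000
  k2 = f(0.090000, 0.195860) = -0.045048
  w ← 0.200000 + (0.09/2)·(-0.046000 + (-0.045048)) = 0.195903
s=0.090000, w=0.195903:
  k1 = f(0.090000, 0.195903) = -0.045058
  k2 = f(0.180000, 0.191848) = -0.044125
  w ← 0.195903 + (0.09/2)·(-0.045058 + (-0.044125)) = 0.191890
w(0.18) ≈ 0.1919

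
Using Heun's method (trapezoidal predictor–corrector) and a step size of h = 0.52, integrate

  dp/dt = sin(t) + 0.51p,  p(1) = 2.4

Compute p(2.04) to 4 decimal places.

Heun: k1 = f(t_n, p_n); k2 = f(t_n + h, p_n + h·k1); p_{n+1} = p_n + (h/2)·(k1 + k2).
t=1.000000, p=2.400000:
  k1 = f(1.000000, 2.400000) = 2.065471
  k2 = f(1.520000, 3.474045) = 2.770473
  p ← 2.400000 + (0.52/2)·(2.065471 + 2.770473) = 3.657345
t=1.520000, p=3.657345:
  k1 = f(1.520000, 3.657345) = 2.863956
  k2 = f(2.040000, 5.146603) = 3.516696
  p ← 3.657345 + (0.52/2)·(2.863956 + 3.516696) = 5.316315
p(2.04) ≈ 5.3163

5.3163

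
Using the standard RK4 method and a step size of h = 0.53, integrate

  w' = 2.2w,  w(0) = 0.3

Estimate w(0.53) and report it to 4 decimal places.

RK4: k1 = f(x_n, w_n); k2 = f(x_n + h/2, w_n + (h/2)·k1); k3 = f(x_n + h/2, w_n + (h/2)·k2); k4 = f(x_n + h, w_n + h·k3); w_{n+1} = w_n + (h/6)·(k1 + 2k2 + 2k3 + k4).
x=0.000000, w=0.300000:
  k1 = f(0.000000, 0.300000) = 0.660000
  k2 = f(0.265000, 0.474900) = 1.044780
  k3 = f(0.265000, 0.576867) = 1.269107
  k4 = f(0.530000, 0.972627) = 2.139778
  w ← 0.300000 + (0.53/6)·(k1 + 2k2 + 2k3 + k4) = 0.956100
w(0.53) ≈ 0.9561

0.9561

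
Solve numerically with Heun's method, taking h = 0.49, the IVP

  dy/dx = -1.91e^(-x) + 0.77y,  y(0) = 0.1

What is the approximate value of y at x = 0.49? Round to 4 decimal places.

Heun: k1 = f(x_n, y_n); k2 = f(x_n + h, y_n + h·k1); y_{n+1} = y_n + (h/2)·(k1 + k2).
x=0.000000, y=0.100000:
  k1 = f(0.000000, 0.100000) = -1.833000
  k2 = f(0.490000, -0.798170) = -1.784707
  y ← 0.100000 + (0.49/2)·(-1.833000 + (-1.784707)) = -0.786338
y(0.49) ≈ -0.7863

-0.7863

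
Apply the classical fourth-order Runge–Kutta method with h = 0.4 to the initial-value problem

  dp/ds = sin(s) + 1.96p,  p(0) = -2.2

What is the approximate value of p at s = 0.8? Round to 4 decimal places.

-9.9728

RK4: k1 = f(s_n, p_n); k2 = f(s_n + h/2, p_n + (h/2)·k1); k3 = f(s_n + h/2, p_n + (h/2)·k2); k4 = f(s_n + h, p_n + h·k3); p_{n+1} = p_n + (h/6)·(k1 + 2k2 + 2k3 + k4).
s=0.000000, p=-2.200000:
  k1 = f(0.000000, -2.200000) = -4.312000
  k2 = f(0.200000, -3.062400) = -5.803635
  k3 = f(0.200000, -3.360727) = -6.388355
  k4 = f(0.400000, -4.755342) = -8.931052
  p ← -2.200000 + (0.4/6)·(k1 + 2k2 + 2k3 + k4) = -4.708469
s=0.400000, p=-4.708469:
  k1 = f(0.400000, -4.708469) = -8.839181
  k2 = f(0.600000, -6.476305) = -12.128915
  k3 = f(0.600000, -7.134252) = -13.418491
  k4 = f(0.800000, -10.075865) = -19.031340
  p ← -4.708469 + (0.4/6)·(k1 + 2k2 + 2k3 + k4) = -9.972824
p(0.8) ≈ -9.9728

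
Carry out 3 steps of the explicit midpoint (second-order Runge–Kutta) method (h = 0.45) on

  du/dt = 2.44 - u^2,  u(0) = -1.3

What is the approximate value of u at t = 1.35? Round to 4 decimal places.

1.0745

Midpoint: k1 = f(t_n, u_n); k2 = f(t_n + h/2, u_n + (h/2)·k1); u_{n+1} = u_n + h·k2.
t=0.000000, u=-1.300000:
  k1 = f(0.000000, -1.300000) = 0.750000
  k2 = f(0.225000, -1.131250) = 1.160273
  u ← -1.300000 + 0.45·1.160273 = -0.777877
t=0.450000, u=-0.777877:
  k1 = f(0.450000, -0.777877) = 1.834907
  k2 = f(0.675000, -0.365023) = 2.306758
  u ← -0.777877 + 0.45·2.306758 = 0.260164
t=0.900000, u=0.260164:
  k1 = f(0.900000, 0.260164) = 2.372315
  k2 = f(1.125000, 0.793935) = 1.809667
  u ← 0.260164 + 0.45·1.809667 = 1.074515
u(1.35) ≈ 1.0745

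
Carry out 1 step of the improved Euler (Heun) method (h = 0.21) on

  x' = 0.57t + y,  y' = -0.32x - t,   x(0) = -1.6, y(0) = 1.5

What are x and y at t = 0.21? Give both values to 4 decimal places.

Heun on (x,y): k1 = f(t_n, state_n); k2 = f(t_n + h, state_n + h·k1); state_{n+1} = state_n + (h/2)·(k1 + k2).
0.000000: (-1.600000, 1.500000)
  k1 = (1.500000, 0.512000)
  predictor → (-1.285000, 1.607520)
  k2 = (1.727220, 0.201200)
  → (-1.261142, 1.574886)
(x(0.21), y(0.21)) ≈ (-1.2611, 1.5749)

-1.2611, 1.5749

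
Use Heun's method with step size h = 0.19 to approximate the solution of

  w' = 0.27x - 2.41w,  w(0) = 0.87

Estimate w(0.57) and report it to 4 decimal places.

0.2655

Heun: k1 = f(x_n, w_n); k2 = f(x_n + h, w_n + h·k1); w_{n+1} = w_n + (h/2)·(k1 + k2).
x=0.000000, w=0.870000:
  k1 = f(0.000000, 0.870000) = -2.096700
  k2 = f(0.190000, 0.471627) = -1.085321
  w ← 0.870000 + (0.19/2)·(-2.096700 + (-1.085321)) = 0.567708
x=0.190000, w=0.567708:
  k1 = f(0.190000, 0.567708) = -1.316876
  k2 = f(0.380000, 0.317502) = -0.662579
  w ← 0.567708 + (0.19/2)·(-1.316876 + (-0.662579)) = 0.379660
x=0.380000, w=0.379660:
  k1 = f(0.380000, 0.379660) = -0.812380
  k2 = f(0.570000, 0.225308) = -0.389091
  w ← 0.379660 + (0.19/2)·(-0.812380 + (-0.389091)) = 0.265520
w(0.57) ≈ 0.2655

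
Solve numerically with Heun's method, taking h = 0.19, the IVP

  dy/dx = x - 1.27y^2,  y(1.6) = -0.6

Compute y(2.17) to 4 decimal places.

Heun: k1 = f(x_n, y_n); k2 = f(x_n + h, y_n + h·k1); y_{n+1} = y_n + (h/2)·(k1 + k2).
x=1.600000, y=-0.600000:
  k1 = f(1.600000, -0.600000) = 1.142800
  k2 = f(1.790000, -0.382868) = 1.603833
  y ← -0.600000 + (0.19/2)·(1.142800 + 1.603833) = -0.339070
x=1.790000, y=-0.339070:
  k1 = f(1.790000, -0.339070) = 1.643990
  k2 = f(1.980000, -0.026712) = 1.979094
  y ← -0.339070 + (0.19/2)·(1.643990 + 1.979094) = 0.005123
x=1.980000, y=0.005123:
  k1 = f(1.980000, 0.005123) = 1.979967
  k2 = f(2.170000, 0.381317) = 1.985339
  y ← 0.005123 + (0.19/2)·(1.979967 + 1.985339) = 0.381827
y(2.17) ≈ 0.3818

0.3818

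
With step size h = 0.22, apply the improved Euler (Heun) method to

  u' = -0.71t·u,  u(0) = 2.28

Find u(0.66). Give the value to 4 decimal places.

1.9527

Heun: k1 = f(t_n, u_n); k2 = f(t_n + h, u_n + h·k1); u_{n+1} = u_n + (h/2)·(k1 + k2).
t=0.000000, u=2.280000:
  k1 = f(0.000000, 2.280000) = 0.000000
  k2 = f(0.220000, 2.280000) = -0.356136
  u ← 2.280000 + (0.22/2)·(0.000000 + (-0.356136)) = 2.240825
t=0.220000, u=2.240825:
  k1 = f(0.220000, 2.240825) = -0.350017
  k2 = f(0.440000, 2.163821) = -0.675978
  u ← 2.240825 + (0.22/2)·(-0.350017 + (-0.675978)) = 2.127966
t=0.440000, u=2.127966:
  k1 = f(0.440000, 2.127966) = -0.664776
  k2 = f(0.660000, 1.981715) = -0.928632
  u ← 2.127966 + (0.22/2)·(-0.664776 + (-0.928632)) = 1.952691
u(0.66) ≈ 1.9527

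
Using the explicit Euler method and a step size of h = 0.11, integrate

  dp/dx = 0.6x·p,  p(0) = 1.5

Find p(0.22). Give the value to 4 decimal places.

1.5109

Euler: p_{n+1} = p_n + h·f(x_n, p_n).
x=0.000000, p=1.500000: f=0.000000 → p ← 1.500000 + 0.11·0.000000 = 1.500000
x=0.110000, p=1.500000: f=0.099000 → p ← 1.500000 + 0.11·0.099000 = 1.510890
p(0.22) ≈ 1.5109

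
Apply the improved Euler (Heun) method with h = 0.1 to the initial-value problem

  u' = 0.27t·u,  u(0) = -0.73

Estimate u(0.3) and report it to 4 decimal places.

-0.7389

Heun: k1 = f(t_n, u_n); k2 = f(t_n + h, u_n + h·k1); u_{n+1} = u_n + (h/2)·(k1 + k2).
t=0.000000, u=-0.730000:
  k1 = f(0.000000, -0.730000) = 0.000000
  k2 = f(0.100000, -0.730000) = -0.019710
  u ← -0.730000 + (0.1/2)·(0.000000 + (-0.019710)) = -0.730985
t=0.100000, u=-0.730985:
  k1 = f(0.100000, -0.730985) = -0.019737
  k2 = f(0.200000, -0.732959) = -0.039580
  u ← -0.730985 + (0.1/2)·(-0.019737 + (-0.039580)) = -0.733951
t=0.200000, u=-0.733951:
  k1 = f(0.200000, -0.733951) = -0.039633
  k2 = f(0.300000, -0.737915) = -0.059771
  u ← -0.733951 + (0.1/2)·(-0.039633 + (-0.059771)) = -0.738922
u(0.3) ≈ -0.7389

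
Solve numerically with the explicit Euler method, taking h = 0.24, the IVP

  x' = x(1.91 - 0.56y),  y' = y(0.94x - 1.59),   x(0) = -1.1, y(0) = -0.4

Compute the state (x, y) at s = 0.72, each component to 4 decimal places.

-3.5981, -0.0023

Euler on (x,y): x_{n+1} = x_n + h·x', y_{n+1} = y_n + h·y'.
0.000000: (-1.100000, -0.400000); f=(-2.347400, 1.049600) → (-1.663376, -0.148096)
0.240000: (-1.663376, -0.148096); f=(-3.314998, 0.467032) → (-2.458976, -0.036008)
0.480000: (-2.458976, -0.036008); f=(-4.746228, 0.140485) → (-3.598070, -0.002292)
(x(0.72), y(0.72)) ≈ (-3.5981, -0.0023)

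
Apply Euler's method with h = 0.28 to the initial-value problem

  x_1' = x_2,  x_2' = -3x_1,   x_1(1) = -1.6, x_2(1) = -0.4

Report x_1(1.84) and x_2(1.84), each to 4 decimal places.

Euler on (x_1,x_2): x_1_{n+1} = x_1_n + h·x_1', x_2_{n+1} = x_2_n + h·x_2'.
1.000000: (-1.600000, -0.400000); f=(-0.400000, 4.800000) → (-1.712000, 0.944000)
1.280000: (-1.712000, 0.944000); f=(0.944000, 5.136000) → (-1.447680, 2.382080)
1.560000: (-1.447680, 2.382080); f=(2.382080, 4.343040) → (-0.780698, 3.598131)
(x_1(1.84), x_2(1.84)) ≈ (-0.7807, 3.5981)

-0.7807, 3.5981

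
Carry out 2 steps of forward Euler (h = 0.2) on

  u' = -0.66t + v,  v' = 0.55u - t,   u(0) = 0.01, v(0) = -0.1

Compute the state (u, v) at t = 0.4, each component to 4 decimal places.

Euler on (u,v): u_{n+1} = u_n + h·u', v_{n+1} = v_n + h·v'.
0.000000: (0.010000, -0.100000); f=(-0.100000, 0.005500) → (-0.010000, -0.098900)
0.200000: (-0.010000, -0.098900); f=(-0.230900, -0.205500) → (-0.056180, -0.140000)
(u(0.4), v(0.4)) ≈ (-0.0562, -0.1400)

-0.0562, -0.1400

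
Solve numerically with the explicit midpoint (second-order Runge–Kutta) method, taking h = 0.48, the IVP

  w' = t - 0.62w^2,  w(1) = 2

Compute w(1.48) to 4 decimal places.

Midpoint: k1 = f(t_n, w_n); k2 = f(t_n + h/2, w_n + (h/2)·k1); w_{n+1} = w_n + h·k2.
t=1.000000, w=2.000000:
  k1 = f(1.000000, 2.000000) = -1.480000
  k2 = f(1.240000, 1.644800) = -0.437328
  w ← 2.000000 + 0.48·(-0.437328) = 1.790083
w(1.48) ≈ 1.7901

1.7901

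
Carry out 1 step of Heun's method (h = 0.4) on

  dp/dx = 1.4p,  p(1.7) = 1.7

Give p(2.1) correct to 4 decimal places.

Heun: k1 = f(x_n, p_n); k2 = f(x_n + h, p_n + h·k1); p_{n+1} = p_n + (h/2)·(k1 + k2).
x=1.700000, p=1.700000:
  k1 = f(1.700000, 1.700000) = 2.380000
  k2 = f(2.100000, 2.652000) = 3.712800
  p ← 1.700000 + (0.4/2)·(2.380000 + 3.712800) = 2.918560
p(2.1) ≈ 2.9186

2.9186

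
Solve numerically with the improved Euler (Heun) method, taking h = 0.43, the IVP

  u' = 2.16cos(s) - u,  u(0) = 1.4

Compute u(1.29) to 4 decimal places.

Heun: k1 = f(s_n, u_n); k2 = f(s_n + h, u_n + h·k1); u_{n+1} = u_n + (h/2)·(k1 + k2).
s=0.000000, u=1.400000:
  k1 = f(0.000000, 1.400000) = 0.760000
  k2 = f(0.430000, 1.726800) = 0.236566
  u ← 1.400000 + (0.43/2)·(0.760000 + 0.236566) = 1.614262
s=0.430000, u=1.614262:
  k1 = f(0.430000, 1.614262) = 0.349104
  k2 = f(0.860000, 1.764377) = -0.355112
  u ← 1.614262 + (0.43/2)·(0.349104 + (-0.355112)) = 1.612970
s=0.860000, u=1.612970:
  k1 = f(0.860000, 1.612970) = -0.203705
  k2 = f(1.290000, 1.525377) = -0.926796
  u ← 1.612970 + (0.43/2)·(-0.203705 + (-0.926796)) = 1.369912
u(1.29) ≈ 1.3699

1.3699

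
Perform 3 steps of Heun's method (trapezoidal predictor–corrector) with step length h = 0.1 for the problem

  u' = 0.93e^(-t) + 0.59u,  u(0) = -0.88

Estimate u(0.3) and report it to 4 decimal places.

Heun: k1 = f(t_n, u_n); k2 = f(t_n + h, u_n + h·k1); u_{n+1} = u_n + (h/2)·(k1 + k2).
t=0.000000, u=-0.880000:
  k1 = f(0.000000, -0.880000) = 0.410800
  k2 = f(0.100000, -0.838920) = 0.346536
  u ← -0.880000 + (0.1/2)·(0.410800 + 0.346536) = -0.842133
t=0.100000, u=-0.842133:
  k1 = f(0.100000, -0.842133) = 0.344640
  k2 = f(0.200000, -0.807669) = 0.284895
  u ← -0.842133 + (0.1/2)·(0.344640 + 0.284895) = -0.810656
t=0.200000, u=-0.810656:
  k1 = f(0.200000, -0.810656) = 0.283132
  k2 = f(0.300000, -0.782343) = 0.227378
  u ← -0.810656 + (0.1/2)·(0.283132 + 0.227378) = -0.785131
u(0.3) ≈ -0.7851

-0.7851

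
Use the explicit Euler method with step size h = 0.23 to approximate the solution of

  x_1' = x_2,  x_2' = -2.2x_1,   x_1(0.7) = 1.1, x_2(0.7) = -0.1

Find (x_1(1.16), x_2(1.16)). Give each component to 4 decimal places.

0.9260, -1.2016

Euler on (x_1,x_2): x_1_{n+1} = x_1_n + h·x_1', x_2_{n+1} = x_2_n + h·x_2'.
0.700000: (1.100000, -0.100000); f=(-0.100000, -2.420000) → (1.077000, -0.656600)
0.930000: (1.077000, -0.656600); f=(-0.656600, -2.369400) → (0.925982, -1.201562)
(x_1(1.16), x_2(1.16)) ≈ (0.9260, -1.2016)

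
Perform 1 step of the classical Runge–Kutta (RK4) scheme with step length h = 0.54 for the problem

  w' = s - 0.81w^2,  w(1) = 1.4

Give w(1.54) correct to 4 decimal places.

1.3213

RK4: k1 = f(s_n, w_n); k2 = f(s_n + h/2, w_n + (h/2)·k1); k3 = f(s_n + h/2, w_n + (h/2)·k2); k4 = f(s_n + h, w_n + h·k3); w_{n+1} = w_n + (h/6)·(k1 + 2k2 + 2k3 + k4).
s=1.000000, w=1.400000:
  k1 = f(1.000000, 1.400000) = -0.587600
  k2 = f(1.270000, 1.241348) = 0.021835
  k3 = f(1.270000, 1.405895) = -0.330999
  k4 = f(1.540000, 1.221261) = 0.331903
  w ← 1.400000 + (0.54/6)·(k1 + 2k2 + 2k3 + k4) = 1.321338
w(1.54) ≈ 1.3213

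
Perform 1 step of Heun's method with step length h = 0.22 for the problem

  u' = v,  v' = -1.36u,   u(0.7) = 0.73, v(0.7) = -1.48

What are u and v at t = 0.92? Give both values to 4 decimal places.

0.3804, -1.6497

Heun on (u,v): k1 = f(t_n, state_n); k2 = f(t_n + h, state_n + h·k1); state_{n+1} = state_n + (h/2)·(k1 + k2).
0.700000: (0.730000, -1.480000)
  k1 = (-1.480000, -0.992800)
  predictor → (0.404400, -1.698416)
  k2 = (-1.698416, -0.549984)
  → (0.380374, -1.649706)
(u(0.92), v(0.92)) ≈ (0.3804, -1.6497)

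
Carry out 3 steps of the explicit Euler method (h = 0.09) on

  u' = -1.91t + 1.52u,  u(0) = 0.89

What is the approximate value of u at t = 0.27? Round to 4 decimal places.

Euler: u_{n+1} = u_n + h·f(t_n, u_n).
t=0.000000, u=0.890000: f=1.352800 → u ← 0.890000 + 0.09·1.352800 = 1.011752
t=0.090000, u=1.011752: f=1.365963 → u ← 1.011752 + 0.09·1.365963 = 1.134689
t=0.180000, u=1.134689: f=1.380927 → u ← 1.134689 + 0.09·1.380927 = 1.258972
u(0.27) ≈ 1.2590

1.2590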